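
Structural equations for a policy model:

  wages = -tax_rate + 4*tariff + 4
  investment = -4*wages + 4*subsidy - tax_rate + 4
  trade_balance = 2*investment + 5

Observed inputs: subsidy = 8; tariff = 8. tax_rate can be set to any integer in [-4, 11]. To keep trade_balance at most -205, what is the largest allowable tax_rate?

tax_rate = 1

Substituting into the wages equation gives wages = -tax_rate + 36.
Substituting into the investment equation gives investment = 3*tax_rate - 108.
So trade_balance = 6*tax_rate - 211.
Require 6*tax_rate - 211 ≤ -205, so tax_rate ≤ 1.
The largest integer in [-4, 11] satisfying this is 1.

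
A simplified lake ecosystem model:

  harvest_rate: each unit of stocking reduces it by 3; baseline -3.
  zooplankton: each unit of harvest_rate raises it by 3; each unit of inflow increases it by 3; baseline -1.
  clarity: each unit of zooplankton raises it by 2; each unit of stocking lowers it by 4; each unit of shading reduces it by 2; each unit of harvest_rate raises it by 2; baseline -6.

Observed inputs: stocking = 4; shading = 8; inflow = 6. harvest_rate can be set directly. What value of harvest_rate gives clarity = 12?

Intervening on harvest_rate fixes its value directly, overriding its dependence on stocking.
Substituting into the zooplankton equation gives zooplankton = 3*harvest_rate + 17.
This gives clarity = 8*harvest_rate - 4.
Solve 8*harvest_rate - 4 = 12: harvest_rate = (12 + 4) / 8 = 2.

harvest_rate = 2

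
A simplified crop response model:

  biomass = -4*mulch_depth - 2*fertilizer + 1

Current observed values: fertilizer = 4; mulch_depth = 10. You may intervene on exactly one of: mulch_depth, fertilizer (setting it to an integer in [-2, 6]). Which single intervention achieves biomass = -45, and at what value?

Intervening on mulch_depth: biomass = -4*mulch_depth - 7. Reaching -45 requires mulch_depth = 19/2, not an integer.
Intervening on fertilizer: with other inputs at their observed values, biomass = -2*fertilizer - 39. Solving for -45 gives fertilizer = 3, within [-2, 6].

set fertilizer = 3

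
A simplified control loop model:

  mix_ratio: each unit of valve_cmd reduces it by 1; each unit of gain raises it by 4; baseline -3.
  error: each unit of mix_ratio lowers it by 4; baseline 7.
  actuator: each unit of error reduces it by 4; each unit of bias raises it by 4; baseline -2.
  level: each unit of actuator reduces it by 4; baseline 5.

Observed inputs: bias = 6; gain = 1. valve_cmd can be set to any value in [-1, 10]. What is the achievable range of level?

Substituting into the mix_ratio equation gives mix_ratio = -valve_cmd + 1.
Substituting into the error equation gives error = 4*valve_cmd + 3.
Substituting into the actuator equation gives actuator = -16*valve_cmd + 10.
level becomes 64*valve_cmd - 35.
Linear in valve_cmd, so extremes are at the endpoints: valve_cmd = -1 gives level = -99; valve_cmd = 10 gives level = 605.

-99 to 605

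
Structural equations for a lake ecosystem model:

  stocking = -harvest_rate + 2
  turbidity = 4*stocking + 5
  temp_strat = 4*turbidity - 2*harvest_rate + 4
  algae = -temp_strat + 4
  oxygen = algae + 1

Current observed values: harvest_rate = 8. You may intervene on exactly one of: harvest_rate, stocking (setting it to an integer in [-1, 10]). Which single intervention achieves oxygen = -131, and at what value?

set stocking = 8

Intervening on harvest_rate: oxygen = 18*harvest_rate - 51. Reaching -131 requires harvest_rate = -40/9, not an integer.
Intervening on stocking: with other inputs at their observed values, oxygen = -16*stocking - 3. Solving for -131 gives stocking = 8, within [-1, 10].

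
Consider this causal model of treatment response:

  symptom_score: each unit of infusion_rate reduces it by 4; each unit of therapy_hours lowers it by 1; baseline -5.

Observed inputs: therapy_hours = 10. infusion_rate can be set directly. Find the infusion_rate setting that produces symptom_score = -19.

Substituting into the symptom_score equation gives symptom_score = -4*infusion_rate - 15.
Solve -4*infusion_rate - 15 = -19: infusion_rate = (-19 + 15) / -4 = 1.

infusion_rate = 1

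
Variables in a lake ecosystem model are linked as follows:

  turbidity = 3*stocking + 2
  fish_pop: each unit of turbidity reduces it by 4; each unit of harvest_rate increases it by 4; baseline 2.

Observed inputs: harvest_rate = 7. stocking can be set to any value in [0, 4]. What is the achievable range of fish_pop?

Substituting into the fish_pop equation gives fish_pop = -12*stocking + 22.
Linear in stocking, so extremes are at the endpoints: stocking = 0 gives fish_pop = 22; stocking = 4 gives fish_pop = -26.

-26 to 22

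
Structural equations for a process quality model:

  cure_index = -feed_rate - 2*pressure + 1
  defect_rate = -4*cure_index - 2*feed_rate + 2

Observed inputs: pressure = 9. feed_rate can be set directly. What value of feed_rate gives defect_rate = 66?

feed_rate = -2

Substituting into the cure_index equation gives cure_index = -feed_rate - 17.
So defect_rate = 2*feed_rate + 70.
Solve 2*feed_rate + 70 = 66: feed_rate = (66 - 70) / 2 = -2.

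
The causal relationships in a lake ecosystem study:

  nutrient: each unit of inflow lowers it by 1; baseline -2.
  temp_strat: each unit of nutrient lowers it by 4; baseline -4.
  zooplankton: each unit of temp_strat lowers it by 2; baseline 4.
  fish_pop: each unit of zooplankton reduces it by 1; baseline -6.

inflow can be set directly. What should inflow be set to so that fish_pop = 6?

Substituting into the temp_strat equation gives temp_strat = 4*inflow + 4.
zooplankton becomes -8*inflow - 4.
Substituting into the fish_pop equation gives fish_pop = 8*inflow - 2.
Solve 8*inflow - 2 = 6: inflow = (6 + 2) / 8 = 1.

inflow = 1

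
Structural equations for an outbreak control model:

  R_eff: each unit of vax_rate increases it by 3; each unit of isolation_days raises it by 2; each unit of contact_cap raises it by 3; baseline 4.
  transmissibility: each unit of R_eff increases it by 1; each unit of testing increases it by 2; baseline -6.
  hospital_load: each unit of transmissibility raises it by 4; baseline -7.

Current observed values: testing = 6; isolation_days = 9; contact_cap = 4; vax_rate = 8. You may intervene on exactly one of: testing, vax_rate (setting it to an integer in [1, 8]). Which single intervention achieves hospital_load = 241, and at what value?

Intervening on testing: with other inputs at their observed values, hospital_load = 8*testing + 201. Solving for 241 gives testing = 5, within [1, 8].
Intervening on vax_rate: hospital_load = 12*vax_rate + 153. Reaching 241 requires vax_rate = 22/3, not an integer.

set testing = 5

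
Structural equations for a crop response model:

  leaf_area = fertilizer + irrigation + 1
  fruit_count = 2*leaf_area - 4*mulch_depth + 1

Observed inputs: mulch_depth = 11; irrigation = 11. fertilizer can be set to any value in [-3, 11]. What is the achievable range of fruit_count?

Substituting into the leaf_area equation gives leaf_area = fertilizer + 12.
Substituting into the fruit_count equation gives fruit_count = 2*fertilizer - 19.
Linear in fertilizer, so extremes are at the endpoints: fertilizer = -3 gives fruit_count = -25; fertilizer = 11 gives fruit_count = 3.

-25 to 3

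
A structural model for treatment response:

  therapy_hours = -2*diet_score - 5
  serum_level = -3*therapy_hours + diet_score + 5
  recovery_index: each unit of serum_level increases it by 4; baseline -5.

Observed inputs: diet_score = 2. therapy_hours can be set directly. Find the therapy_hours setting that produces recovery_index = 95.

therapy_hours = -6

Intervening on therapy_hours fixes its value directly, overriding its dependence on diet_score.
Substituting into the serum_level equation gives serum_level = -3*therapy_hours + 7.
Substituting into the recovery_index equation gives recovery_index = -12*therapy_hours + 23.
Solve -12*therapy_hours + 23 = 95: therapy_hours = (95 - 23) / -12 = -6.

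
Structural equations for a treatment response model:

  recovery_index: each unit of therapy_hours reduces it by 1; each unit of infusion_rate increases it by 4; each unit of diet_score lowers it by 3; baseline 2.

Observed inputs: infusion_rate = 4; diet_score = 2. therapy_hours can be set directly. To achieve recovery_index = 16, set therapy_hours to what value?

Substituting into the recovery_index equation gives recovery_index = -therapy_hours + 12.
Solve -therapy_hours + 12 = 16: therapy_hours = (16 - 12) / -1 = -4.

therapy_hours = -4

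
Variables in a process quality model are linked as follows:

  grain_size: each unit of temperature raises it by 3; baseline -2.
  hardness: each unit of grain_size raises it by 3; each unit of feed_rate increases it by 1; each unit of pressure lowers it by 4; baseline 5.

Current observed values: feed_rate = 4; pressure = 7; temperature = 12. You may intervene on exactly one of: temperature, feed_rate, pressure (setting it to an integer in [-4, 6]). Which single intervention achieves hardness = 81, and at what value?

Intervening on temperature: hardness = 9*temperature - 25. Reaching 81 requires temperature = 106/9, not an integer.
Intervening on feed_rate: with other inputs at their observed values, hardness = feed_rate + 79. Solving for 81 gives feed_rate = 2, within [-4, 6].
Intervening on pressure: hardness = -4*pressure + 111. Reaching 81 requires pressure = 15/2, not an integer.

set feed_rate = 2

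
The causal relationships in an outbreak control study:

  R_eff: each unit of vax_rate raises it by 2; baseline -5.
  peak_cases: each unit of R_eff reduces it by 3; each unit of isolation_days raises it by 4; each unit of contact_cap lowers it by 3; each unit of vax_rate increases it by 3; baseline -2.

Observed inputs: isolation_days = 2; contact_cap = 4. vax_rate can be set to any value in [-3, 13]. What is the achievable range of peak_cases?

Substituting into the peak_cases equation gives peak_cases = -3*vax_rate + 9.
Linear in vax_rate, so extremes are at the endpoints: vax_rate = -3 gives peak_cases = 18; vax_rate = 13 gives peak_cases = -30.

-30 to 18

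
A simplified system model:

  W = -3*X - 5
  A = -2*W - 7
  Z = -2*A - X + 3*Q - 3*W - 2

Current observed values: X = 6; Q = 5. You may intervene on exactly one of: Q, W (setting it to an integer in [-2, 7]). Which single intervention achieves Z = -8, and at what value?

set Q = 3

Intervening on Q: with other inputs at their observed values, Z = 3*Q - 17. Solving for -8 gives Q = 3, within [-2, 7].
Intervening on W: Z = W + 21. Reaching -8 requires W = -29, outside [-2, 7].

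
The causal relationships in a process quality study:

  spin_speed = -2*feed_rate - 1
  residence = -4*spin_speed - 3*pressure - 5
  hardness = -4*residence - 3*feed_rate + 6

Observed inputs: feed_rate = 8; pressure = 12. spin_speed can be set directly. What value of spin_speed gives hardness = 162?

Intervening on spin_speed fixes its value directly, overriding its dependence on feed_rate.
Substituting into the residence equation gives residence = -4*spin_speed - 41.
This gives hardness = 16*spin_speed + 146.
Solve 16*spin_speed + 146 = 162: spin_speed = (162 - 146) / 16 = 1.

spin_speed = 1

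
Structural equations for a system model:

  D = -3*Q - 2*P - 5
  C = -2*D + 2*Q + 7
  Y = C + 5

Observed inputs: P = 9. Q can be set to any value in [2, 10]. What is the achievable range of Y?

74 to 138

Substituting into the D equation gives D = -3*Q - 23.
Substituting into the C equation gives C = 8*Q + 53.
Substituting into the Y equation gives Y = 8*Q + 58.
Linear in Q, so extremes are at the endpoints: Q = 2 gives Y = 74; Q = 10 gives Y = 138.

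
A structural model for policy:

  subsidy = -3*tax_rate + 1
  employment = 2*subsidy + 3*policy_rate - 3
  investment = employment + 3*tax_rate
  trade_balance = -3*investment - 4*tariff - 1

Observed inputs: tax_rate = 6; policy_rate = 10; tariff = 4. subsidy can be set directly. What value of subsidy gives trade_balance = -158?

Intervening on subsidy fixes its value directly, overriding its dependence on tax_rate.
Substituting into the employment equation gives employment = 2*subsidy + 27.
Substituting into the investment equation gives investment = 2*subsidy + 45.
So trade_balance = -6*subsidy - 152.
Solve -6*subsidy - 152 = -158: subsidy = (-158 + 152) / -6 = 1.

subsidy = 1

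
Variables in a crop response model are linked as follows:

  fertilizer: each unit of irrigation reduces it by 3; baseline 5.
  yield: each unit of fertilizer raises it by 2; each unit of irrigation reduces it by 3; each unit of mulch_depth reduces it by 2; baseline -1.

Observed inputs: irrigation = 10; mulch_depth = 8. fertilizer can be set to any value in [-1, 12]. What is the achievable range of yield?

Intervening on fertilizer fixes its value directly, overriding its dependence on irrigation.
Substituting into the yield equation gives yield = 2*fertilizer - 47.
Linear in fertilizer, so extremes are at the endpoints: fertilizer = -1 gives yield = -49; fertilizer = 12 gives yield = -23.

-49 to -23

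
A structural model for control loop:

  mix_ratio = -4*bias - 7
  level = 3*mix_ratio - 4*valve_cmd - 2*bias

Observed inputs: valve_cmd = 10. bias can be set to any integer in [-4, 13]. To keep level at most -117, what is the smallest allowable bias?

Substituting into the level equation gives level = -14*bias - 61.
Require -14*bias - 61 ≤ -117, so bias ≥ 4.
The smallest integer in [-4, 13] satisfying this is 4.

bias = 4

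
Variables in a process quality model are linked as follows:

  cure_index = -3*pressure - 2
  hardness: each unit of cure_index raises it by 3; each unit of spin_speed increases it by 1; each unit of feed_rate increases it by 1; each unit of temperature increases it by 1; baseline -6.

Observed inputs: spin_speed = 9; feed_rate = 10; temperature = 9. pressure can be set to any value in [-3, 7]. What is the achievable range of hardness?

-47 to 43

Substituting into the hardness equation gives hardness = -9*pressure + 16.
Linear in pressure, so extremes are at the endpoints: pressure = -3 gives hardness = 43; pressure = 7 gives hardness = -47.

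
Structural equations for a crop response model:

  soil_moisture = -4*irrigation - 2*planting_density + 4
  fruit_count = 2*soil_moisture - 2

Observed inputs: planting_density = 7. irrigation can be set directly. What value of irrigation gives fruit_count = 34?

Substituting into the soil_moisture equation gives soil_moisture = -4*irrigation - 10.
fruit_count becomes -8*irrigation - 22.
Solve -8*irrigation - 22 = 34: irrigation = (34 + 22) / -8 = -7.

irrigation = -7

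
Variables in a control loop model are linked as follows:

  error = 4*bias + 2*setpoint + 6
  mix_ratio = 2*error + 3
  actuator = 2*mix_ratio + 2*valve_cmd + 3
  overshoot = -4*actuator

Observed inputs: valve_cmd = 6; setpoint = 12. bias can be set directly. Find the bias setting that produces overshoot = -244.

Substituting into the error equation gives error = 4*bias + 30.
Substituting into the mix_ratio equation gives mix_ratio = 8*bias + 63.
This gives actuator = 16*bias + 141.
This gives overshoot = -64*bias - 564.
Solve -64*bias - 564 = -244: bias = (-244 + 564) / -64 = -5.

bias = -5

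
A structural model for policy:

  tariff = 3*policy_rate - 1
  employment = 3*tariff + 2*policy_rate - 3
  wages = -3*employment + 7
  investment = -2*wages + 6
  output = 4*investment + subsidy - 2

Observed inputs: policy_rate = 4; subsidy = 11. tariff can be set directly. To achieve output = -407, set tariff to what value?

tariff = -7

Intervening on tariff fixes its value directly, overriding its dependence on policy_rate.
Substituting into the employment equation gives employment = 3*tariff + 5.
This gives wages = -9*tariff - 8.
investment becomes 18*tariff + 22.
output becomes 72*tariff + 97.
Solve 72*tariff + 97 = -407: tariff = (-407 - 97) / 72 = -7.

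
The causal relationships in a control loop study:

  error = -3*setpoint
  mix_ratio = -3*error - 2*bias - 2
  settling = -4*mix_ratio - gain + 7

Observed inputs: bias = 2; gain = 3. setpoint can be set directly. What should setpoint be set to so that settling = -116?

Substituting into the mix_ratio equation gives mix_ratio = 9*setpoint - 6.
Substituting into the settling equation gives settling = -36*setpoint + 28.
Solve -36*setpoint + 28 = -116: setpoint = (-116 - 28) / -36 = 4.

setpoint = 4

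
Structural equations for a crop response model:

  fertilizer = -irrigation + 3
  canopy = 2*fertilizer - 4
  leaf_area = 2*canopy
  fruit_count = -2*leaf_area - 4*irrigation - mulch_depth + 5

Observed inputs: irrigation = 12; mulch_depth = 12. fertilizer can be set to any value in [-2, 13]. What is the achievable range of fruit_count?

Intervening on fertilizer fixes its value directly, overriding its dependence on irrigation.
Substituting into the leaf_area equation gives leaf_area = 4*fertilizer - 8.
This gives fruit_count = -8*fertilizer - 39.
Linear in fertilizer, so extremes are at the endpoints: fertilizer = -2 gives fruit_count = -23; fertilizer = 13 gives fruit_count = -143.

-143 to -23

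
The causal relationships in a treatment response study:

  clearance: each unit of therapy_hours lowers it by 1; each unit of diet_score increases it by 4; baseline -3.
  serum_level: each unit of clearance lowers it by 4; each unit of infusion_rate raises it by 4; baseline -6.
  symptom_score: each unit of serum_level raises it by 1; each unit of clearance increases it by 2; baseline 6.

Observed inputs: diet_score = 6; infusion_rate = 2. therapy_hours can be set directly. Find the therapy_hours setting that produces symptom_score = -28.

therapy_hours = 3

Substituting into the clearance equation gives clearance = -therapy_hours + 21.
serum_level becomes 4*therapy_hours - 82.
Substituting into the symptom_score equation gives symptom_score = 2*therapy_hours - 34.
Solve 2*therapy_hours - 34 = -28: therapy_hours = (-28 + 34) / 2 = 3.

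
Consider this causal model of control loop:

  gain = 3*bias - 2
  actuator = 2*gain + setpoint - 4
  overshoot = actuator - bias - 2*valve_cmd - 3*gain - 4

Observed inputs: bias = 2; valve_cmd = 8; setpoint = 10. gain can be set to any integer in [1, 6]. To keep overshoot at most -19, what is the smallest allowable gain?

Intervening on gain fixes its value directly, overriding its dependence on bias.
Substituting into the actuator equation gives actuator = 2*gain + 6.
Substituting into the overshoot equation gives overshoot = -gain - 16.
Require -gain - 16 ≤ -19, so gain ≥ 3.
The smallest integer in [1, 6] satisfying this is 3.

gain = 3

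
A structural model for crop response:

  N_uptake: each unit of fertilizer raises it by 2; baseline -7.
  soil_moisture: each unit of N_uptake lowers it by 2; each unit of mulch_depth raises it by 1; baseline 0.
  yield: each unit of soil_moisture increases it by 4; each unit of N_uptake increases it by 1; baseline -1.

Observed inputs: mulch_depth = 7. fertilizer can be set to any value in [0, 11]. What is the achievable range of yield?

-78 to 76

Substituting into the soil_moisture equation gives soil_moisture = -4*fertilizer + 21.
Substituting into the yield equation gives yield = -14*fertilizer + 76.
Linear in fertilizer, so extremes are at the endpoints: fertilizer = 0 gives yield = 76; fertilizer = 11 gives yield = -78.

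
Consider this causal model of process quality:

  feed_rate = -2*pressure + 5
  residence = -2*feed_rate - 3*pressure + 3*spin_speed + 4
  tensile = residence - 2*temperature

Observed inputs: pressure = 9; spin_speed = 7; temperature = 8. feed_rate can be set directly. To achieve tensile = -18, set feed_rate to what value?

Intervening on feed_rate fixes its value directly, overriding its dependence on pressure.
Substituting into the residence equation gives residence = -2*feed_rate - 2.
Substituting into the tensile equation gives tensile = -2*feed_rate - 18.
Solve -2*feed_rate - 18 = -18: feed_rate = (-18 + 18) / -2 = 0.

feed_rate = 0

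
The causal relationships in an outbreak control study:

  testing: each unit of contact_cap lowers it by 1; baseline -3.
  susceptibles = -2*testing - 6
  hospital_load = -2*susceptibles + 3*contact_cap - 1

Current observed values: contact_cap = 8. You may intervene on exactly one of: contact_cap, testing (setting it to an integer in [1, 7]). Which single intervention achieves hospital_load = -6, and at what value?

set contact_cap = 5

Intervening on contact_cap: with other inputs at their observed values, hospital_load = -contact_cap - 1. Solving for -6 gives contact_cap = 5, within [1, 7].
Intervening on testing: hospital_load = 4*testing + 35. Reaching -6 requires testing = -41/4, not an integer.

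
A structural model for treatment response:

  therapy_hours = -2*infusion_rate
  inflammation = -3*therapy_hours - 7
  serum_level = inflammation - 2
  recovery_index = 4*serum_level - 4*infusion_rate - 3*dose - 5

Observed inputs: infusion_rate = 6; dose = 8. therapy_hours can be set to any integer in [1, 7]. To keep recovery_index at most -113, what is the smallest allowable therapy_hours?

therapy_hours = 2

Intervening on therapy_hours fixes its value directly, overriding its dependence on infusion_rate.
Substituting into the serum_level equation gives serum_level = -3*therapy_hours - 9.
Substituting into the recovery_index equation gives recovery_index = -12*therapy_hours - 89.
Require -12*therapy_hours - 89 ≤ -113, so therapy_hours ≥ 2.
The smallest integer in [1, 7] satisfying this is 2.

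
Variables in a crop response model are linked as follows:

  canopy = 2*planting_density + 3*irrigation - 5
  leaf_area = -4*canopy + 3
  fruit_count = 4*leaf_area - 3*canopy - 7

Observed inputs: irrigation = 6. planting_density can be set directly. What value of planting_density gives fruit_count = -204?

planting_density = -1

Substituting into the canopy equation gives canopy = 2*planting_density + 13.
leaf_area becomes -8*planting_density - 49.
fruit_count becomes -38*planting_density - 242.
Solve -38*planting_density - 242 = -204: planting_density = (-204 + 242) / -38 = -1.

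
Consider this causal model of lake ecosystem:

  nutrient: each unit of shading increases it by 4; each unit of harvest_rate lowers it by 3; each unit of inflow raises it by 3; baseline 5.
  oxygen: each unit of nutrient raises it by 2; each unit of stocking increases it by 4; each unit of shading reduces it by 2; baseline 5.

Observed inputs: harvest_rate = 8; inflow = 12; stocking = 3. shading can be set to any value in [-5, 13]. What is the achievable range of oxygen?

Substituting into the nutrient equation gives nutrient = 4*shading + 17.
oxygen becomes 6*shading + 51.
Linear in shading, so extremes are at the endpoints: shading = -5 gives oxygen = 21; shading = 13 gives oxygen = 129.

21 to 129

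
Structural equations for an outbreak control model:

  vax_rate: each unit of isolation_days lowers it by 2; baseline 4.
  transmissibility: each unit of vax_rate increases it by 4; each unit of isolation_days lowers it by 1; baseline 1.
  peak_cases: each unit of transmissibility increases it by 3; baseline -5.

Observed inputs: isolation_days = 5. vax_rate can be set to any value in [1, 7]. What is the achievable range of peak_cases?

-5 to 67

Intervening on vax_rate fixes its value directly, overriding its dependence on isolation_days.
Substituting into the transmissibility equation gives transmissibility = 4*vax_rate - 4.
Substituting into the peak_cases equation gives peak_cases = 12*vax_rate - 17.
Linear in vax_rate, so extremes are at the endpoints: vax_rate = 1 gives peak_cases = -5; vax_rate = 7 gives peak_cases = 67.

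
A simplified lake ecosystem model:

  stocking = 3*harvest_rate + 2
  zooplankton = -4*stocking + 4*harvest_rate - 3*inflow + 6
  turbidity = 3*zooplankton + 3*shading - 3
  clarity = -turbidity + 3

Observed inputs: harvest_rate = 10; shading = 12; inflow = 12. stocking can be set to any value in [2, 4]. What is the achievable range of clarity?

Intervening on stocking fixes its value directly, overriding its dependence on harvest_rate.
Substituting into the zooplankton equation gives zooplankton = -4*stocking + 10.
Substituting into the turbidity equation gives turbidity = -12*stocking + 63.
Substituting into the clarity equation gives clarity = 12*stocking - 60.
Linear in stocking, so extremes are at the endpoints: stocking = 2 gives clarity = -36; stocking = 4 gives clarity = -12.

-36 to -12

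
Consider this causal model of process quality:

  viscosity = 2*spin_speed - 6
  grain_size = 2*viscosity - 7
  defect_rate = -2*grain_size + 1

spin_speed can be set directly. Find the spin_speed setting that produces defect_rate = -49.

spin_speed = 11

Substituting into the grain_size equation gives grain_size = 4*spin_speed - 19.
defect_rate becomes -8*spin_speed + 39.
Solve -8*spin_speed + 39 = -49: spin_speed = (-49 - 39) / -8 = 11.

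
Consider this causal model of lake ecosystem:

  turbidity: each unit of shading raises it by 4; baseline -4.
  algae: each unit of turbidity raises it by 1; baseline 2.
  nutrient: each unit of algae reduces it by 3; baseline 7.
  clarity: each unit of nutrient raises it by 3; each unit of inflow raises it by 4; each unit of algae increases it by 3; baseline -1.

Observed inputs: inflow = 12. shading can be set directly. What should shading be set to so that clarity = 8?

Substituting into the algae equation gives algae = 4*shading - 2.
nutrient becomes -12*shading + 13.
This gives clarity = -24*shading + 80.
Solve -24*shading + 80 = 8: shading = (8 - 80) / -24 = 3.

shading = 3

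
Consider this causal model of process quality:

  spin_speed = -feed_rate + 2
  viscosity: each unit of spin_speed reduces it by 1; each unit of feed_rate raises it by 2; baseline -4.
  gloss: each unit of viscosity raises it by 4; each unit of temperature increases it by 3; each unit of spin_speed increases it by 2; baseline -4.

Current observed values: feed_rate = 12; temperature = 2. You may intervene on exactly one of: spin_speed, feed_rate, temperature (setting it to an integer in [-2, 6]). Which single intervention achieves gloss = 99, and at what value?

Intervening on spin_speed: gloss = -2*spin_speed + 82. Reaching 99 requires spin_speed = -17/2, not an integer.
Intervening on feed_rate: gloss = 10*feed_rate - 18. Reaching 99 requires feed_rate = 117/10, not an integer.
Intervening on temperature: with other inputs at their observed values, gloss = 3*temperature + 96. Solving for 99 gives temperature = 1, within [-2, 6].

set temperature = 1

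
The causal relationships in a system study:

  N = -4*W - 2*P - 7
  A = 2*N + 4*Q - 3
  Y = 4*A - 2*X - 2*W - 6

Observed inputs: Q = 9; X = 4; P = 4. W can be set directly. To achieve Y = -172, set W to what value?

W = 5

Substituting into the N equation gives N = -4*W - 15.
So A = -8*W + 3.
So Y = -34*W - 2.
Solve -34*W - 2 = -172: W = (-172 + 2) / -34 = 5.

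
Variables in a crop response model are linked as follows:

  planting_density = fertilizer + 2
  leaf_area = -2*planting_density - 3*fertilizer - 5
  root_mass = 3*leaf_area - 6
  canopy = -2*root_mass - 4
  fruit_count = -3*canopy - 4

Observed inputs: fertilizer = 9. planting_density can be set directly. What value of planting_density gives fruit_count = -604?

Intervening on planting_density fixes its value directly, overriding its dependence on fertilizer.
Substituting into the leaf_area equation gives leaf_area = -2*planting_density - 32.
Substituting into the root_mass equation gives root_mass = -6*planting_density - 102.
Substituting into the canopy equation gives canopy = 12*planting_density + 200.
Substituting into the fruit_count equation gives fruit_count = -36*planting_density - 604.
Solve -36*planting_density - 604 = -604: planting_density = (-604 + 604) / -36 = 0.

planting_density = 0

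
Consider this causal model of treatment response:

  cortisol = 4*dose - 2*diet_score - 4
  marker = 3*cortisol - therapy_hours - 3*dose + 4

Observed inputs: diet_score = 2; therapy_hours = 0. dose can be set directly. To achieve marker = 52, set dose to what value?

dose = 8

Substituting into the cortisol equation gives cortisol = 4*dose - 8.
Substituting into the marker equation gives marker = 9*dose - 20.
Solve 9*dose - 20 = 52: dose = (52 + 20) / 9 = 8.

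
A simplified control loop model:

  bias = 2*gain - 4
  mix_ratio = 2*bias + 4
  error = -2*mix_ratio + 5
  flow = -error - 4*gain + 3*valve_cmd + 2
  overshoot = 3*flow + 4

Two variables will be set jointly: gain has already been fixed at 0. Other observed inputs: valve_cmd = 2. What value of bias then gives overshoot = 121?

bias = 7

With gain held at 0:
Intervening on bias fixes its value directly, overriding its dependence on gain.
Substituting into the error equation gives error = -4*bias - 3.
So flow = 4*bias + 11.
Substituting into the overshoot equation gives overshoot = 12*bias + 37.
Solve 12*bias + 37 = 121: bias = (121 - 37) / 12 = 7.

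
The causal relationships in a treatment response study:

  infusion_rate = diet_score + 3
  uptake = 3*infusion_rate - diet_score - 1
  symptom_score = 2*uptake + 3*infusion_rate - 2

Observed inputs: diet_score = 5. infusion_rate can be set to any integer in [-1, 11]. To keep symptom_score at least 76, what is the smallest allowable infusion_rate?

Intervening on infusion_rate fixes its value directly, overriding its dependence on diet_score.
Substituting into the uptake equation gives uptake = 3*infusion_rate - 6.
So symptom_score = 9*infusion_rate - 14.
Require 9*infusion_rate - 14 ≥ 76, so infusion_rate ≥ 10.
The smallest integer in [-1, 11] satisfying this is 10.

infusion_rate = 10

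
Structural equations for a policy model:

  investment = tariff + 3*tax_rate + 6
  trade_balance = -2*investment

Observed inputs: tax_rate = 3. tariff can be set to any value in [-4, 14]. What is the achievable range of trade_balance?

-58 to -22

Substituting into the investment equation gives investment = tariff + 15.
This gives trade_balance = -2*tariff - 30.
Linear in tariff, so extremes are at the endpoints: tariff = -4 gives trade_balance = -22; tariff = 14 gives trade_balance = -58.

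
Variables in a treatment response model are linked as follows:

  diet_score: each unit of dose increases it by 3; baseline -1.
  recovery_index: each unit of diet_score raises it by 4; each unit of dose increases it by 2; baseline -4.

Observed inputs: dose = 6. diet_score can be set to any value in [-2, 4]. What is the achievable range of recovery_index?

Intervening on diet_score fixes its value directly, overriding its dependence on dose.
Substituting into the recovery_index equation gives recovery_index = 4*diet_score + 8.
Linear in diet_score, so extremes are at the endpoints: diet_score = -2 gives recovery_index = 0; diet_score = 4 gives recovery_index = 24.

0 to 24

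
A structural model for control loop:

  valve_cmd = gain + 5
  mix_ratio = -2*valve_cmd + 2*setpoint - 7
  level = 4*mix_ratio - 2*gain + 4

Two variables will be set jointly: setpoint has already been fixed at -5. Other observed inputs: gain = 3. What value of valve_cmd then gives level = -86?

valve_cmd = 2

With setpoint held at -5:
Intervening on valve_cmd fixes its value directly, overriding its dependence on gain.
Substituting into the mix_ratio equation gives mix_ratio = -2*valve_cmd - 17.
Substituting into the level equation gives level = -8*valve_cmd - 70.
Solve -8*valve_cmd - 70 = -86: valve_cmd = (-86 + 70) / -8 = 2.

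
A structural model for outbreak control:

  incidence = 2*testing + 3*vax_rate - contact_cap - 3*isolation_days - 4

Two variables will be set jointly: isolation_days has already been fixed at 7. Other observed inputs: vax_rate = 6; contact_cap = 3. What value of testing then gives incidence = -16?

With isolation_days held at 7:
Substituting into the incidence equation gives incidence = 2*testing - 10.
Solve 2*testing - 10 = -16: testing = (-16 + 10) / 2 = -3.

testing = -3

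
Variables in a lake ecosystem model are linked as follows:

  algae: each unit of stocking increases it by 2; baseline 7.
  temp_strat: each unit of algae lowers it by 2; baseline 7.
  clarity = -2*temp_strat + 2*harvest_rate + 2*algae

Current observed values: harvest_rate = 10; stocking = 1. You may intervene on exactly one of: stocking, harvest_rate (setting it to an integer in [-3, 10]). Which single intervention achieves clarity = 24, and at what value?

Intervening on stocking: with other inputs at their observed values, clarity = 12*stocking + 48. Solving for 24 gives stocking = -2, within [-3, 10].
Intervening on harvest_rate: clarity = 2*harvest_rate + 40. Reaching 24 requires harvest_rate = -8, outside [-3, 10].

set stocking = -2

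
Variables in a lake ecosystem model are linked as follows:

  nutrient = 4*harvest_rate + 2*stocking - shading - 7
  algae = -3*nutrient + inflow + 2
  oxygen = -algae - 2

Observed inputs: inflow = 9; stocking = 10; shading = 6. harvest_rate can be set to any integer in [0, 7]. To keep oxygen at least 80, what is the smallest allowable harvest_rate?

Substituting into the nutrient equation gives nutrient = 4*harvest_rate + 7.
algae becomes -12*harvest_rate - 10.
oxygen becomes 12*harvest_rate + 8.
Require 12*harvest_rate + 8 ≥ 80, so harvest_rate ≥ 6.
The smallest integer in [0, 7] satisfying this is 6.

harvest_rate = 6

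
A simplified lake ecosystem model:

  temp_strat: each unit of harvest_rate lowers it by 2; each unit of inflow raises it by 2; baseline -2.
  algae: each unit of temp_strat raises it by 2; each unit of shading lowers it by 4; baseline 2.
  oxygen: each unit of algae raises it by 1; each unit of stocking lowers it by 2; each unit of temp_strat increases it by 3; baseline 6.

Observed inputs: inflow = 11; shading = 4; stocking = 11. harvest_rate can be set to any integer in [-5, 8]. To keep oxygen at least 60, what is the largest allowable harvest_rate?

Substituting into the temp_strat equation gives temp_strat = -2*harvest_rate + 20.
algae becomes -4*harvest_rate + 26.
oxygen becomes -10*harvest_rate + 70.
Require -10*harvest_rate + 70 ≥ 60, so harvest_rate ≤ 1.
The largest integer in [-5, 8] satisfying this is 1.

harvest_rate = 1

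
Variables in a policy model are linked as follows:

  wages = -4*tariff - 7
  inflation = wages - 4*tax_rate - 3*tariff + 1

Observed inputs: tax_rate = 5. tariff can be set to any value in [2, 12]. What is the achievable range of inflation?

Substituting into the inflation equation gives inflation = -7*tariff - 26.
Linear in tariff, so extremes are at the endpoints: tariff = 2 gives inflation = -40; tariff = 12 gives inflation = -110.

-110 to -40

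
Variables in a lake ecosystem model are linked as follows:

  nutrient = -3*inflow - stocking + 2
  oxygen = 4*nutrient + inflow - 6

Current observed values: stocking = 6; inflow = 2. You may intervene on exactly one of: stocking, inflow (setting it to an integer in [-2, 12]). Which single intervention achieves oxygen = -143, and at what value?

set inflow = 11

Intervening on stocking: oxygen = -4*stocking - 20. Reaching -143 requires stocking = 123/4, not an integer.
Intervening on inflow: with other inputs at their observed values, oxygen = -11*inflow - 22. Solving for -143 gives inflow = 11, within [-2, 12].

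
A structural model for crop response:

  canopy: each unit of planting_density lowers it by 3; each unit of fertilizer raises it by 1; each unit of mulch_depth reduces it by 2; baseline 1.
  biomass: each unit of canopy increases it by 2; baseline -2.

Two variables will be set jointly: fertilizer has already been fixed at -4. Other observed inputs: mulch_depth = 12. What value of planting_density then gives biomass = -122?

With fertilizer held at -4:
Substituting into the canopy equation gives canopy = -3*planting_density - 27.
This gives biomass = -6*planting_density - 56.
Solve -6*planting_density - 56 = -122: planting_density = (-122 + 56) / -6 = 11.

planting_density = 11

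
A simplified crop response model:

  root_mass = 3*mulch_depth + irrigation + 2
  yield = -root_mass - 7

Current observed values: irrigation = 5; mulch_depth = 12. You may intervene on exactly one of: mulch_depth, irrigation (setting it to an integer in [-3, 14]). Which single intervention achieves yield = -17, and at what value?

set mulch_depth = 1

Intervening on mulch_depth: with other inputs at their observed values, yield = -3*mulch_depth - 14. Solving for -17 gives mulch_depth = 1, within [-3, 14].
Intervening on irrigation: yield = -irrigation - 45. Reaching -17 requires irrigation = -28, outside [-3, 14].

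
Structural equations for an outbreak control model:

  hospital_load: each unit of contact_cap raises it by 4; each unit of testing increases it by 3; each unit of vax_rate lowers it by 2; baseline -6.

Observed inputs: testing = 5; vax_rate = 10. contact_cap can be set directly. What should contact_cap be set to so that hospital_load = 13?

contact_cap = 6

Substituting into the hospital_load equation gives hospital_load = 4*contact_cap - 11.
Solve 4*contact_cap - 11 = 13: contact_cap = (13 + 11) / 4 = 6.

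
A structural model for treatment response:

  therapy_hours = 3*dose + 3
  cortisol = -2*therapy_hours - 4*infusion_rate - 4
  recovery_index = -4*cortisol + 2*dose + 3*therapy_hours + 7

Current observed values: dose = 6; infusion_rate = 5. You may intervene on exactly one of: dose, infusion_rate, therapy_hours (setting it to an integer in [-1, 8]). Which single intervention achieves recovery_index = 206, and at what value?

set dose = 2

Intervening on dose: with other inputs at their observed values, recovery_index = 35*dose + 136. Solving for 206 gives dose = 2, within [-1, 8].
Intervening on infusion_rate: recovery_index = 16*infusion_rate + 266. Reaching 206 requires infusion_rate = -15/4, not an integer.
Intervening on therapy_hours: recovery_index = 11*therapy_hours + 115. Reaching 206 requires therapy_hours = 91/11, not an integer.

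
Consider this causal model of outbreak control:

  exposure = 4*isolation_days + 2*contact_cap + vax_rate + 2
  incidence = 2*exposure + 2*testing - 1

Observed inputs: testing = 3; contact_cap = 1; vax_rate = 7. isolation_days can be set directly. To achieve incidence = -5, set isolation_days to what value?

isolation_days = -4

Substituting into the exposure equation gives exposure = 4*isolation_days + 11.
Substituting into the incidence equation gives incidence = 8*isolation_days + 27.
Solve 8*isolation_days + 27 = -5: isolation_days = (-5 - 27) / 8 = -4.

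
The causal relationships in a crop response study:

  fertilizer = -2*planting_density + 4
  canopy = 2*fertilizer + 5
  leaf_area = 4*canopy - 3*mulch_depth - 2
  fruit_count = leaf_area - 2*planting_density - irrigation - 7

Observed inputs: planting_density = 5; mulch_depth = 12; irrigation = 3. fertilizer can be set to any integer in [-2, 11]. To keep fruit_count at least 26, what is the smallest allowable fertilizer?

Intervening on fertilizer fixes its value directly, overriding its dependence on planting_density.
Substituting into the leaf_area equation gives leaf_area = 8*fertilizer - 18.
Substituting into the fruit_count equation gives fruit_count = 8*fertilizer - 38.
Require 8*fertilizer - 38 ≥ 26, so fertilizer ≥ 8.
The smallest integer in [-2, 11] satisfying this is 8.

fertilizer = 8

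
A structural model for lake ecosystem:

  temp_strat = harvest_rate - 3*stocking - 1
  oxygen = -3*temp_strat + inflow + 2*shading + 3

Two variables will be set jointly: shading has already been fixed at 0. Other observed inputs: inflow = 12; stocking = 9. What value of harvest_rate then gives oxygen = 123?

With shading held at 0:
Substituting into the temp_strat equation gives temp_strat = harvest_rate - 28.
Substituting into the oxygen equation gives oxygen = -3*harvest_rate + 99.
Solve -3*harvest_rate + 99 = 123: harvest_rate = (123 - 99) / -3 = -8.

harvest_rate = -8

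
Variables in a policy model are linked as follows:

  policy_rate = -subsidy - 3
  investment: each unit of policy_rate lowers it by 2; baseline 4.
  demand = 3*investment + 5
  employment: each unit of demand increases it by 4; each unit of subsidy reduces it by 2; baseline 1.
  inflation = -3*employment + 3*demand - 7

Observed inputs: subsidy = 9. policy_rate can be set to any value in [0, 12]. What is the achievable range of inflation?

Intervening on policy_rate fixes its value directly, overriding its dependence on subsidy.
Substituting into the demand equation gives demand = -6*policy_rate + 17.
employment becomes -24*policy_rate + 51.
inflation becomes 54*policy_rate - 109.
Linear in policy_rate, so extremes are at the endpoints: policy_rate = 0 gives inflation = -109; policy_rate = 12 gives inflation = 539.

-109 to 539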